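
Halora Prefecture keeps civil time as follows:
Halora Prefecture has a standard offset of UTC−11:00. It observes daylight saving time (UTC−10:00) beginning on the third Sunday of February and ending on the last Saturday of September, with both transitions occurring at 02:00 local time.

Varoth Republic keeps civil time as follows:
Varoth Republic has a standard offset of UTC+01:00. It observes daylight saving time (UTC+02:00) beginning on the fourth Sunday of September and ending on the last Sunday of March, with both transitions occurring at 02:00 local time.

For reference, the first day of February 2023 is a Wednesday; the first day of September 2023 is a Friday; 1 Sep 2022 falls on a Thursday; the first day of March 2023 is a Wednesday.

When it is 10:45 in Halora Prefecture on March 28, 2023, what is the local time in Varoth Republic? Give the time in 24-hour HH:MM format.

21:45

1 February 2023 is a Wednesday, so the first Sunday is February 5 and the third is February 19.
1 September 2023 is a Friday, so Saturdays fall on 2, 9, 16, 23, 30; the last is September 30.
Daylight saving runs 19 February – 30 September; March 28, 2023 is inside that window, so Halora Prefecture is at UTC−10:00.
10:45 Halora Prefecture + 10h = 20:45 UTC.
1 September 2022 is a Thursday, so the first Sunday is September 4 and the fourth is September 25.
1 March 2023 is a Wednesday, so Sundays fall on 5, 12, 19, 26; the last is March 26.
At the standard offset (UTC+01:00), 20:45 UTC + 1h = 21:45 Varoth Republic standard time.
Daylight saving runs 25 September 2022 – 26 March 2023; the standard-time date in Varoth Republic, March 28, 2023, is outside that window, so Varoth Republic is on standard time at UTC+01:00.
20:45 UTC + 1h = 21:45 Varoth Republic.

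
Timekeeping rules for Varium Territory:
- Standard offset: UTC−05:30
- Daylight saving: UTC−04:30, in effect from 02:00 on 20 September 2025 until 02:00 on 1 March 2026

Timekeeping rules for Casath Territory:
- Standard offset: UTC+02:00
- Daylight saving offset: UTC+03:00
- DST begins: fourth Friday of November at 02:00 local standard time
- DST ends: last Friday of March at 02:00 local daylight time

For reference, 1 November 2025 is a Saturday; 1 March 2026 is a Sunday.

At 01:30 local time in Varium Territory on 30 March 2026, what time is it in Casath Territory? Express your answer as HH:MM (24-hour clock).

09:00

30 March 2026 does not fall between 20 September 2025 and 1 March 2026, so daylight saving is not in effect and Varium Territory is at UTC−05:30.
01:30 Varium Territory + 5h30m = 07:00 UTC.
1 November 2025 is a Saturday, so the first Friday is November 7 and the fourth is November 28.
1 March 2026 is a Sunday, so Fridays fall on 6, 13, 20, 27; the last is March 27.
At the standard offset (UTC+02:00), 07:00 UTC + 2h = 09:00 Casath Territory standard time.
The standard-time date in Casath Territory, 30 March 2026, does not fall between 28 November 2025 and 27 March 2026, so daylight saving is not in effect and Casath Territory is at UTC+02:00.
07:00 UTC + 2h = 09:00 Casath Territory.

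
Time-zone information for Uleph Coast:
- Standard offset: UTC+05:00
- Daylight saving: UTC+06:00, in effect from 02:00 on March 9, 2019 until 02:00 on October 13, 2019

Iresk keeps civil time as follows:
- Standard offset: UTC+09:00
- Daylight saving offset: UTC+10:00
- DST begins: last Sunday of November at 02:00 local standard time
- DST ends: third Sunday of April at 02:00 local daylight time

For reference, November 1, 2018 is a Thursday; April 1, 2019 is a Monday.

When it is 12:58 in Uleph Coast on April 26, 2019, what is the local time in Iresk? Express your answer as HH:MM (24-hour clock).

15:58

Daylight saving runs 9 March – 13 October; April 26, 2019 is inside that window, so Uleph Coast is at UTC+06:00.
12:58 Uleph Coast − 6h = 06:58 UTC.
1 November 2018 is a Thursday, so Sundays fall on 4, 11, 18, 25; the last is November 25.
1 April 2019 is a Monday, so the first Sunday is April 7 and the third is April 21.
At the standard offset (UTC+09:00), 06:58 UTC + 9h = 15:58 Iresk standard time.
The standard-time date in Iresk, April 26, 2019, is outside the daylight-saving period (25 November 2018 – 21 April 2019), so Iresk is on standard time, UTC+09:00.
06:58 UTC + 9h = 15:58 Iresk.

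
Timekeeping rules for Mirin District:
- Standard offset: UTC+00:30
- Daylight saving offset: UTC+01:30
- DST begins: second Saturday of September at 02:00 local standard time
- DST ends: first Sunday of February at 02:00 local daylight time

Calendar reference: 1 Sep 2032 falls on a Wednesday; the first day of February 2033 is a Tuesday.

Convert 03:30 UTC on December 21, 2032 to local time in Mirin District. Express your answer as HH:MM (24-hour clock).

05:00

1 September 2032 is a Wednesday, so the first Saturday is September 4 and the second is September 11.
1 February 2033 is a Tuesday, so the first Sunday is February 6.
At the standard offset (UTC+00:30), 03:30 UTC + 0h30m = 04:00 Mirin District standard time.
The standard-time date in Mirin District, December 21, 2032, lies within the daylight-saving period (11 September 2032 – 6 February 2033), so Mirin District is on daylight time, UTC+01:30.
03:30 UTC + 1h30m = 05:00 local.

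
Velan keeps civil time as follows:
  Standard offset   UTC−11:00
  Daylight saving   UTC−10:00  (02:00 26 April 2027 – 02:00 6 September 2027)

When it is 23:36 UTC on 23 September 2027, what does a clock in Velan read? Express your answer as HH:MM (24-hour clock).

At the standard offset (UTC−11:00), 23:36 UTC − 11h = 12:36 Velan standard time.
The standard-time date in Velan, 23 September 2027, does not fall between 26 April and 6 September, so daylight saving is not in effect and Velan is at UTC−11:00.
23:36 UTC − 11h = 12:36 local.

12:36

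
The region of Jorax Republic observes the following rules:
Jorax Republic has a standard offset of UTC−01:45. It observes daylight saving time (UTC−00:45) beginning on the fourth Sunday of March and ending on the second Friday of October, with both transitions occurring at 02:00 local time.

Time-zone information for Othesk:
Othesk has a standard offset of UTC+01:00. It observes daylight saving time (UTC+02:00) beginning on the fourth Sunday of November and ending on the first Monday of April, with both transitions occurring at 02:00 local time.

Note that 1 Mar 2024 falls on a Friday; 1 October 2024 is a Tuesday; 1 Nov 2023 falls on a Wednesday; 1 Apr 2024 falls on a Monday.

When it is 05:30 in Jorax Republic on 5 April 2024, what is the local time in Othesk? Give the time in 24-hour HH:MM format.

07:15

1 March 2024 is a Friday, so the first Sunday is March 3 and the fourth is March 24.
1 October 2024 is a Tuesday, so the first Friday is October 4 and the second is October 11.
5 April 2024 falls between 24 March and 11 October, so daylight saving is in effect and Jorax Republic is at UTC−00:45.
05:30 Jorax Republic + 0h45m = 06:15 UTC.
1 November 2023 is a Wednesday, so the first Sunday is November 5 and the fourth is November 26.
1 April 2024 is a Monday, so the first Monday is April 1.
At the standard offset (UTC+01:00), 06:15 UTC + 1h = 07:15 Othesk standard time.
Daylight saving runs 26 November 2023 – 1 April 2024; the standard-time date in Othesk, 5 April 2024, is outside that window, so Othesk is on standard time at UTC+01:00.
06:15 UTC + 1h = 07:15 Othesk.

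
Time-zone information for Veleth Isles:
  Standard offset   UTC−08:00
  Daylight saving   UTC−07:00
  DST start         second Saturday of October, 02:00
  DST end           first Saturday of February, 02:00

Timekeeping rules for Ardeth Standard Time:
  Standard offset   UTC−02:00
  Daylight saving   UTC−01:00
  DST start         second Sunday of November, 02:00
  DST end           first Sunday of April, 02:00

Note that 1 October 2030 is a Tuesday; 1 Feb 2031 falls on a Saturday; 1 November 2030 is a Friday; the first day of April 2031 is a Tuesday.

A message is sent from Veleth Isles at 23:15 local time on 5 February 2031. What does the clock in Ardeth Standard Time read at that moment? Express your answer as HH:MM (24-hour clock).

1 October 2030 is a Tuesday, so the first Saturday is October 5 and the second is October 12.
1 February 2031 is a Saturday, so the first Saturday is February 1.
Daylight saving runs 12 October 2030 – 1 February 2031; 5 February 2031 is outside that window, so Veleth Isles is on standard time at UTC−08:00.
23:15 Veleth Isles + 8h = 07:15 UTC (rolling into the next day, 6 February 2031).
1 November 2030 is a Friday, so the first Sunday is November 3 and the second is November 10.
1 April 2031 is a Tuesday, so the first Sunday is April 6.
At the standard offset (UTC−02:00), 07:15 UTC − 2h = 05:15 Ardeth Standard Time standard time.
The standard-time date in Ardeth Standard Time, 6 February 2031, lies within the daylight-saving period (10 November 2030 – 6 April 2031), so Ardeth Standard Time is on daylight time, UTC−01:00.
07:15 UTC − 1h = 06:15 Ardeth Standard Time.

06:15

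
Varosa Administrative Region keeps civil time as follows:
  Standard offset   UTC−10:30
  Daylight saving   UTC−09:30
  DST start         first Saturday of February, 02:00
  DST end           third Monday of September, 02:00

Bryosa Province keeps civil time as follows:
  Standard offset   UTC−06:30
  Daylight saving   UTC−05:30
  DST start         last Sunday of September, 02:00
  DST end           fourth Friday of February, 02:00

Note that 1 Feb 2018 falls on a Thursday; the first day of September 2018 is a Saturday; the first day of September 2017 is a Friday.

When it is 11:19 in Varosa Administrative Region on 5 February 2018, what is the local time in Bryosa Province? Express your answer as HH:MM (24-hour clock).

1 February 2018 is a Thursday, so the first Saturday is February 3.
1 September 2018 is a Saturday, so the first Monday is September 3 and the third is September 17.
Daylight saving runs 3 February – 17 September; 5 February 2018 is inside that window, so Varosa Administrative Region is at UTC−09:30.
11:19 Varosa Administrative Region + 9h30m = 20:49 UTC.
1 September 2017 is a Friday, so Sundays fall on 3, 10, 17, 24; the last is September 24.
1 February 2018 is a Thursday, so the first Friday is February 2 and the fourth is February 23.
At the standard offset (UTC−06:30), 20:49 UTC − 6h30m = 14:19 Bryosa Province standard time.
Daylight saving runs 24 September 2017 – 23 February 2018; the standard-time date in Bryosa Province, 5 February 2018, is inside that window, so Bryosa Province is at UTC−05:30.
20:49 UTC − 5h30m = 15:19 Bryosa Province.

15:19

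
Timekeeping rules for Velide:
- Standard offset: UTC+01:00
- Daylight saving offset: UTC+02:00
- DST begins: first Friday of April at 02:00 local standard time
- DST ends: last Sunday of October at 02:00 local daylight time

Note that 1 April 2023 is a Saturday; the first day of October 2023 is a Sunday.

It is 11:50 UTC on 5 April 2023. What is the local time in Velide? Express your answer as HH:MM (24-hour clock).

1 April 2023 is a Saturday, so the first Friday is April 7.
1 October 2023 is a Sunday, so Sundays fall on 1, 8, 15, 22, 29; the last is October 29.
At the standard offset (UTC+01:00), 11:50 UTC + 1h = 12:50 Velide standard time.
The standard-time date in Velide, 5 April 2023, does not fall between 7 April and 29 October, so daylight saving is not in effect and Velide is at UTC+01:00.
11:50 UTC + 1h = 12:50 local.

12:50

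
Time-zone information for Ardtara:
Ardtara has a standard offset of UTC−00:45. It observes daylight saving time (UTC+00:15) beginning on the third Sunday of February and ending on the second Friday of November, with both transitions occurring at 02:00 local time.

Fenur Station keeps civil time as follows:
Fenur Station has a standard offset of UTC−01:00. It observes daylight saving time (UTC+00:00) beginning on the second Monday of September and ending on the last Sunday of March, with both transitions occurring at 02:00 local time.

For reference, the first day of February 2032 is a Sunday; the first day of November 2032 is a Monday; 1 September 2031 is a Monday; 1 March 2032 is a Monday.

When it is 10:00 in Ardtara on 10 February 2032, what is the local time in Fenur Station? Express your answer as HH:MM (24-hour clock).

10:45

1 February 2032 is a Sunday, so the first Sunday is February 1 and the third is February 15.
1 November 2032 is a Monday, so the first Friday is November 5 and the second is November 12.
10 February 2032 does not fall between 15 February and 12 November, so daylight saving is not in effect and Ardtara is at UTC−00:45.
10:00 Ardtara + 0h45m = 10:45 UTC.
1 September 2031 is a Monday, so the first Monday is September 1 and the second is September 8.
1 March 2032 is a Monday, so Sundays fall on 7, 14, 21, 28; the last is March 28.
At the standard offset (UTC−01:00), 10:45 UTC − 1h = 09:45 Fenur Station standard time.
The standard-time date in Fenur Station, 10 February 2032, falls between 8 September 2031 and 28 March 2032, so daylight saving is in effect and Fenur Station is at UTC+00:00.
10:45 UTC + 0h = 10:45 Fenur Station.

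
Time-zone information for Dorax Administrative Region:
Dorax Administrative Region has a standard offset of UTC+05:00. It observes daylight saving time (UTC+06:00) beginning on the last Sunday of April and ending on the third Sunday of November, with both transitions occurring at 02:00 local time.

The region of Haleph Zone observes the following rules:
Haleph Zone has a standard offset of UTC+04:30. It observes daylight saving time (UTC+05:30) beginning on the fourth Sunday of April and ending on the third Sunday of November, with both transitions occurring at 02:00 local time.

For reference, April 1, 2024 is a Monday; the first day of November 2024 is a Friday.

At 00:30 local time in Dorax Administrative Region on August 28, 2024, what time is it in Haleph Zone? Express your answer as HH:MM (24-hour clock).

1 April 2024 is a Monday, so Sundays fall on 7, 14, 21, 28; the last is April 28.
1 November 2024 is a Friday, so the first Sunday is November 3 and the third is November 17.
Daylight saving runs 28 April – 17 November; August 28, 2024 is inside that window, so Dorax Administrative Region is at UTC+06:00.
00:30 Dorax Administrative Region − 6h = 18:30 UTC (rolling into the previous day, 27 August 2024).
1 April 2024 is a Monday, so the first Sunday is April 7 and the fourth is April 28.
1 November 2024 is a Friday, so the first Sunday is November 3 and the third is November 17.
At the standard offset (UTC+04:30), 18:30 UTC + 4h30m = 23:00 Haleph Zone standard time.
The standard-time date in Haleph Zone, August 27, 2024, lies within the daylight-saving period (28 April – 17 November), so Haleph Zone is on daylight time, UTC+05:30.
18:30 UTC + 5h30m = 00:00 Haleph Zone (rolling into the next day, 28 August 2024).

00:00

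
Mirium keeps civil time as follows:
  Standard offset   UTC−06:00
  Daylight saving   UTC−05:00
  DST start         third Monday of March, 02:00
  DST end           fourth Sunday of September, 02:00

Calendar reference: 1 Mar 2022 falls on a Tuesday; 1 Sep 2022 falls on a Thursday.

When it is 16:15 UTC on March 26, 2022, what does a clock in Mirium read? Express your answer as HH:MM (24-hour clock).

1 March 2022 is a Tuesday, so the first Monday is March 7 and the third is March 21.
1 September 2022 is a Thursday, so the first Sunday is September 4 and the fourth is September 25.
At the standard offset (UTC−06:00), 16:15 UTC − 6h = 10:15 Mirium standard time.
The standard-time date in Mirium, March 26, 2022, lies within the daylight-saving period (21 March – 25 September), so Mirium is on daylight time, UTC−05:00.
16:15 UTC − 5h = 11:15 local.

11:15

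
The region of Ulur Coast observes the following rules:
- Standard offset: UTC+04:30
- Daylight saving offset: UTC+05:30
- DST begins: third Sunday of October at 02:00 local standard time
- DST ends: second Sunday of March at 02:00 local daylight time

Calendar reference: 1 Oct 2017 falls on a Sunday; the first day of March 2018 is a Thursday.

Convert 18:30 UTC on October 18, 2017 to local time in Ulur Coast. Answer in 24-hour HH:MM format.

1 October 2017 is a Sunday, so the first Sunday is October 1 and the third is October 15.
1 March 2018 is a Thursday, so the first Sunday is March 4 and the second is March 11.
At the standard offset (UTC+04:30), 18:30 UTC + 4h30m = 23:00 Ulur Coast standard time.
The standard-time date in Ulur Coast, October 18, 2017, falls between 15 October 2017 and 11 March 2018, so daylight saving is in effect and Ulur Coast is at UTC+05:30.
18:30 UTC + 5h30m = 00:00 local (rolling into the next day, 19 October 2017).

00:00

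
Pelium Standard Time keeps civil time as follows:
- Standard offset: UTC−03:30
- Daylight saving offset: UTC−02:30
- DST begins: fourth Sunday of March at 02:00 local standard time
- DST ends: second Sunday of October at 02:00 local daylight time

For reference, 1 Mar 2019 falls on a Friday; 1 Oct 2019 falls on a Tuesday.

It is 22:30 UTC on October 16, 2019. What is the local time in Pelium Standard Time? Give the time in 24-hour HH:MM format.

1 March 2019 is a Friday, so the first Sunday is March 3 and the fourth is March 24.
1 October 2019 is a Tuesday, so the first Sunday is October 6 and the second is October 13.
At the standard offset (UTC−03:30), 22:30 UTC − 3h30m = 19:00 Pelium Standard Time standard time.
Daylight saving runs 24 March – 13 October; the standard-time date in Pelium Standard Time, October 16, 2019, is outside that window, so Pelium Standard Time is on standard time at UTC−03:30.
22:30 UTC − 3h30m = 19:00 local.

19:00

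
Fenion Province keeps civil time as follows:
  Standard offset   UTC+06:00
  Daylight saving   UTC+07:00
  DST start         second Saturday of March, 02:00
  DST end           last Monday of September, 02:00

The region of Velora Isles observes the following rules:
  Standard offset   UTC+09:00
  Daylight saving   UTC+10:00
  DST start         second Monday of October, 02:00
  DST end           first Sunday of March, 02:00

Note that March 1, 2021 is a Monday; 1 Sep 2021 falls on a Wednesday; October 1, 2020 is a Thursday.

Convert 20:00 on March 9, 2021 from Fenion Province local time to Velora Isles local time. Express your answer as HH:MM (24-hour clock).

1 March 2021 is a Monday, so the first Saturday is March 6 and the second is March 13.
1 September 2021 is a Wednesday, so Mondays fall on 6, 13, 20, 27; the last is September 27.
Daylight saving runs 13 March – 27 September; March 9, 2021 is outside that window, so Fenion Province is on standard time at UTC+06:00.
20:00 Fenion Province − 6h = 14:00 UTC.
1 October 2020 is a Thursday, so the first Monday is October 5 and the second is October 12.
1 March 2021 is a Monday, so the first Sunday is March 7.
At the standard offset (UTC+09:00), 14:00 UTC + 9h = 23:00 Velora Isles standard time.
Daylight saving runs 12 October 2020 – 7 March 2021; the standard-time date in Velora Isles, March 9, 2021, is outside that window, so Velora Isles is on standard time at UTC+09:00.
14:00 UTC + 9h = 23:00 Velora Isles.

23:00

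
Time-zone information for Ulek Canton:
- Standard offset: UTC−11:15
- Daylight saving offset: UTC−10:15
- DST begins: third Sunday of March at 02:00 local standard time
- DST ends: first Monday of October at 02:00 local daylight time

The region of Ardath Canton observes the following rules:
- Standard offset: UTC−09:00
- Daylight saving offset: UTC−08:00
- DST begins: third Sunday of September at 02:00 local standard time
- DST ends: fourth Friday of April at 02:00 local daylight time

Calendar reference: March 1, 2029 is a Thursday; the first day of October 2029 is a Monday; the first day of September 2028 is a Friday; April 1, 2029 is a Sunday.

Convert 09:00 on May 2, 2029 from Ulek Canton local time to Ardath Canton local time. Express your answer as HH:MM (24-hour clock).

1 March 2029 is a Thursday, so the first Sunday is March 4 and the third is March 18.
1 October 2029 is a Monday, so the first Monday is October 1.
Daylight saving runs 18 March – 1 October; May 2, 2029 is inside that window, so Ulek Canton is at UTC−10:15.
09:00 Ulek Canton + 10h15m = 19:15 UTC.
1 September 2028 is a Friday, so the first Sunday is September 3 and the third is September 17.
1 April 2029 is a Sunday, so the first Friday is April 6 and the fourth is April 27.
At the standard offset (UTC−09:00), 19:15 UTC − 9h = 10:15 Ardath Canton standard time.
The standard-time date in Ardath Canton, May 2, 2029, does not fall between 17 September 2028 and 27 April 2029, so daylight saving is not in effect and Ardath Canton is at UTC−09:00.
19:15 UTC − 9h = 10:15 Ardath Canton.

10:15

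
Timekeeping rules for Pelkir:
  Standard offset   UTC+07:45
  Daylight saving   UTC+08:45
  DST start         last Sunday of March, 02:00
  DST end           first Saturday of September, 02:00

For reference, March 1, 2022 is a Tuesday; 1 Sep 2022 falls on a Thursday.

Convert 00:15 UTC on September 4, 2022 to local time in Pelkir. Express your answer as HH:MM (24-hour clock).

08:00

1 March 2022 is a Tuesday, so Sundays fall on 6, 13, 20, 27; the last is March 27.
1 September 2022 is a Thursday, so the first Saturday is September 3.
At the standard offset (UTC+07:45), 00:15 UTC + 7h45m = 08:00 Pelkir standard time.
The standard-time date in Pelkir, September 4, 2022, does not fall between 27 March and 3 September, so daylight saving is not in effect and Pelkir is at UTC+07:45.
00:15 UTC + 7h45m = 08:00 local.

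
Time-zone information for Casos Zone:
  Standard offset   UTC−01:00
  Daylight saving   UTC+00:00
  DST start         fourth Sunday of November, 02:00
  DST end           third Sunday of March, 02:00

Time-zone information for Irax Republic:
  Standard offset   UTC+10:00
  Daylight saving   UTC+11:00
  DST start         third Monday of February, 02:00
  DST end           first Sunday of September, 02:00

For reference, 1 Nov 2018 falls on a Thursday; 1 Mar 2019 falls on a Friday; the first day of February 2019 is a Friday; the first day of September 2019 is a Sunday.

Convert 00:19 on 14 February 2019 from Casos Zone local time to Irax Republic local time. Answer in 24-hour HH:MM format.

10:19

1 November 2018 is a Thursday, so the first Sunday is November 4 and the fourth is November 25.
1 March 2019 is a Friday, so the first Sunday is March 3 and the third is March 17.
14 February 2019 falls between 25 November 2018 and 17 March 2019, so daylight saving is in effect and Casos Zone is at UTC+00:00.
00:19 Casos Zone − 0h = 00:19 UTC.
1 February 2019 is a Friday, so the first Monday is February 4 and the third is February 18.
1 September 2019 is a Sunday, so the first Sunday is September 1.
At the standard offset (UTC+10:00), 00:19 UTC + 10h = 10:19 Irax Republic standard time.
Daylight saving runs 18 February – 1 September; the standard-time date in Irax Republic, 14 February 2019, is outside that window, so Irax Republic is on standard time at UTC+10:00.
00:19 UTC + 10h = 10:19 Irax Republic.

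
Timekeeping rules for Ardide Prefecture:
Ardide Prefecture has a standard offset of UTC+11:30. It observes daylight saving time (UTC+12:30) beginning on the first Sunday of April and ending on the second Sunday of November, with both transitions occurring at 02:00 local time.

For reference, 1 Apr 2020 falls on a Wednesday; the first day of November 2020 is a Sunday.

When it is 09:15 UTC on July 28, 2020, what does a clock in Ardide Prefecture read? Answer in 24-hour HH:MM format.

1 April 2020 is a Wednesday, so the first Sunday is April 5.
1 November 2020 is a Sunday, so the first Sunday is November 1 and the second is November 8.
At the standard offset (UTC+11:30), 09:15 UTC + 11h30m = 20:45 Ardide Prefecture standard time.
The standard-time date in Ardide Prefecture, July 28, 2020, falls between 5 April and 8 November, so daylight saving is in effect and Ardide Prefecture is at UTC+12:30.
09:15 UTC + 12h30m = 21:45 local.

21:45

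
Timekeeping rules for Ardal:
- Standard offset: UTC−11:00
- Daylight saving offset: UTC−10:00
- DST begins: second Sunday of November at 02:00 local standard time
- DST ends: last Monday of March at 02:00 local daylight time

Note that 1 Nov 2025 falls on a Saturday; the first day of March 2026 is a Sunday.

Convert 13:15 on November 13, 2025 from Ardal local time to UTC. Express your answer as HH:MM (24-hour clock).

23:15

1 November 2025 is a Saturday, so the first Sunday is November 2 and the second is November 9.
1 March 2026 is a Sunday, so Mondays fall on 2, 9, 16, 23, 30; the last is March 30.
November 13, 2025 falls between 9 November 2025 and 30 March 2026, so daylight saving is in effect and Ardal is at UTC−10:00.
13:15 local + 10h = 23:15 UTC.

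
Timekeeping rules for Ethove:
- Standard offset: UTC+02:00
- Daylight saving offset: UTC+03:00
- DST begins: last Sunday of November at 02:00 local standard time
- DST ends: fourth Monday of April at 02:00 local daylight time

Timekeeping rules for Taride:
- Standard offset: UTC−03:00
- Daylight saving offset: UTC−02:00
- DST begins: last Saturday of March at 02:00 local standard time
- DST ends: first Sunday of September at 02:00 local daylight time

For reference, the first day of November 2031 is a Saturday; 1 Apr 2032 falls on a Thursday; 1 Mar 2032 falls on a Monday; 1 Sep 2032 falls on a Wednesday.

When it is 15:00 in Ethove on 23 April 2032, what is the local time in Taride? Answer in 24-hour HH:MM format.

1 November 2031 is a Saturday, so Sundays fall on 2, 9, 16, 23, 30; the last is November 30.
1 April 2032 is a Thursday, so the first Monday is April 5 and the fourth is April 26.
23 April 2032 falls between 30 November 2031 and 26 April 2032, so daylight saving is in effect and Ethove is at UTC+03:00.
15:00 Ethove − 3h = 12:00 UTC.
1 March 2032 is a Monday, so Saturdays fall on 6, 13, 20, 27; the last is March 27.
1 September 2032 is a Wednesday, so the first Sunday is September 5.
At the standard offset (UTC−03:00), 12:00 UTC − 3h = 09:00 Taride standard time.
The standard-time date in Taride, 23 April 2032, lies within the daylight-saving period (27 March – 5 September), so Taride is on daylight time, UTC−02:00.
12:00 UTC − 2h = 10:00 Taride.

10:00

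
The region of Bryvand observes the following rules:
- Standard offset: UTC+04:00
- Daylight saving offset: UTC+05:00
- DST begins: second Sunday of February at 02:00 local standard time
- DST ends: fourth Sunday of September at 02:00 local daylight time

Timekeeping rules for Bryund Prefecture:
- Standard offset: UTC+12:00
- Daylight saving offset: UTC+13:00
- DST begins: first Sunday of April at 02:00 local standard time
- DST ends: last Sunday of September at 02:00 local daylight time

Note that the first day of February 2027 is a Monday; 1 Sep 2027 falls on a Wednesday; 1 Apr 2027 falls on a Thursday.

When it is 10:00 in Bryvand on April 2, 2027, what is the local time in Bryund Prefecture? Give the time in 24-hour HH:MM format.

17:00

1 February 2027 is a Monday, so the first Sunday is February 7 and the second is February 14.
1 September 2027 is a Wednesday, so the first Sunday is September 5 and the fourth is September 26.
Daylight saving runs 14 February – 26 September; April 2, 2027 is inside that window, so Bryvand is at UTC+05:00.
10:00 Bryvand − 5h = 05:00 UTC.
1 April 2027 is a Thursday, so the first Sunday is April 4.
1 September 2027 is a Wednesday, so Sundays fall on 5, 12, 19, 26; the last is September 26.
At the standard offset (UTC+12:00), 05:00 UTC + 12h = 17:00 Bryund Prefecture standard time.
Daylight saving runs 4 April – 26 September; the standard-time date in Bryund Prefecture, April 2, 2027, is outside that window, so Bryund Prefecture is on standard time at UTC+12:00.
05:00 UTC + 12h = 17:00 Bryund Prefecture.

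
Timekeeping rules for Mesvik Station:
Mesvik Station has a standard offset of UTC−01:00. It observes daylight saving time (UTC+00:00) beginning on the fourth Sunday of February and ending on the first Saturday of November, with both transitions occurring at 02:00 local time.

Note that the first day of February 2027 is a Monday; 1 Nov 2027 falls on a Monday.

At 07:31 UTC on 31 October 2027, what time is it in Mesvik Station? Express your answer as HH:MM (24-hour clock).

1 February 2027 is a Monday, so the first Sunday is February 7 and the fourth is February 28.
1 November 2027 is a Monday, so the first Saturday is November 6.
At the standard offset (UTC−01:00), 07:31 UTC − 1h = 06:31 Mesvik Station standard time.
The standard-time date in Mesvik Station, 31 October 2027, falls between 28 February and 6 November, so daylight saving is in effect and Mesvik Station is at UTC+00:00.
07:31 UTC + 0h = 07:31 local.

07:31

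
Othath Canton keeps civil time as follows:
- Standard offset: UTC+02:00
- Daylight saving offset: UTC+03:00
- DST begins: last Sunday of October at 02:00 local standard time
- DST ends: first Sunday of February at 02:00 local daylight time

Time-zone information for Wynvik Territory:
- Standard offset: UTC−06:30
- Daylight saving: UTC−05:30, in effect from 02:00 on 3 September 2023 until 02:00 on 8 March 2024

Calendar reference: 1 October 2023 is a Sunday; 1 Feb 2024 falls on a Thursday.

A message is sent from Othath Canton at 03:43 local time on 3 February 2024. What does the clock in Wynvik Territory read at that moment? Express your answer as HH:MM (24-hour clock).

19:13

1 October 2023 is a Sunday, so Sundays fall on 1, 8, 15, 22, 29; the last is October 29.
1 February 2024 is a Thursday, so the first Sunday is February 4.
Daylight saving runs 29 October 2023 – 4 February 2024; 3 February 2024 is inside that window, so Othath Canton is at UTC+03:00.
03:43 Othath Canton − 3h = 00:43 UTC.
At the standard offset (UTC−06:30), 00:43 UTC − 6h30m = 18:13 Wynvik Territory standard time (rolling into the previous day, 2 February 2024).
Daylight saving runs 3 September 2023 – 8 March 2024; the standard-time date in Wynvik Territory, 2 February 2024, is inside that window, so Wynvik Territory is at UTC−05:30.
00:43 UTC − 5h30m = 19:13 Wynvik Territory (rolling into the previous day, 2 February 2024).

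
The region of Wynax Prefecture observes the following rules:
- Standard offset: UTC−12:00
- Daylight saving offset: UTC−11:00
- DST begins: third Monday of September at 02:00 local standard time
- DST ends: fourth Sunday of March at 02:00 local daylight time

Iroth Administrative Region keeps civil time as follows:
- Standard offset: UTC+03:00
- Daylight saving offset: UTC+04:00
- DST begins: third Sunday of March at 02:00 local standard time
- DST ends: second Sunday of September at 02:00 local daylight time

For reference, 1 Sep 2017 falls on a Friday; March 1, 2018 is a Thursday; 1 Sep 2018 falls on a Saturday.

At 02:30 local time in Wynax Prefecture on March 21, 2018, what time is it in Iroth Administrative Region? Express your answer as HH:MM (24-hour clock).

1 September 2017 is a Friday, so the first Monday is September 4 and the third is September 18.
1 March 2018 is a Thursday, so the first Sunday is March 4 and the fourth is March 25.
March 21, 2018 lies within the daylight-saving period (18 September 2017 – 25 March 2018), so Wynax Prefecture is on daylight time, UTC−11:00.
02:30 Wynax Prefecture + 11h = 13:30 UTC.
1 March 2018 is a Thursday, so the first Sunday is March 4 and the third is March 18.
1 September 2018 is a Saturday, so the first Sunday is September 2 and the second is September 9.
At the standard offset (UTC+03:00), 13:30 UTC + 3h = 16:30 Iroth Administrative Region standard time.
Daylight saving runs 18 March – 9 September; the standard-time date in Iroth Administrative Region, March 21, 2018, is inside that window, so Iroth Administrative Region is at UTC+04:00.
13:30 UTC + 4h = 17:30 Iroth Administrative Region.

17:30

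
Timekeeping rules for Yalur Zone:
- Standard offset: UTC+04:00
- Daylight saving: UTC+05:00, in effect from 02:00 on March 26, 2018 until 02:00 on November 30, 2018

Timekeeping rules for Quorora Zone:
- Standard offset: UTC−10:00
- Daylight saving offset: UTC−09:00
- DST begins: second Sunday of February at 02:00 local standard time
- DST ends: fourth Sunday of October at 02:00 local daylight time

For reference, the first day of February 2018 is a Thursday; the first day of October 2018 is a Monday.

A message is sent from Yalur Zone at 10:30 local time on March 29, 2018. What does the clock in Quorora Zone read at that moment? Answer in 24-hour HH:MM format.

March 29, 2018 lies within the daylight-saving period (26 March – 30 November), so Yalur Zone is on daylight time, UTC+05:00.
10:30 Yalur Zone − 5h = 05:30 UTC.
1 February 2018 is a Thursday, so the first Sunday is February 4 and the second is February 11.
1 October 2018 is a Monday, so the first Sunday is October 7 and the fourth is October 28.
At the standard offset (UTC−10:00), 05:30 UTC − 10h = 19:30 Quorora Zone standard time (rolling into the previous day, 28 March 2018).
Daylight saving runs 11 February – 28 October; the standard-time date in Quorora Zone, March 28, 2018, is inside that window, so Quorora Zone is at UTC−09:00.
05:30 UTC − 9h = 20:30 Quorora Zone (rolling into the previous day, 28 March 2018).

20:30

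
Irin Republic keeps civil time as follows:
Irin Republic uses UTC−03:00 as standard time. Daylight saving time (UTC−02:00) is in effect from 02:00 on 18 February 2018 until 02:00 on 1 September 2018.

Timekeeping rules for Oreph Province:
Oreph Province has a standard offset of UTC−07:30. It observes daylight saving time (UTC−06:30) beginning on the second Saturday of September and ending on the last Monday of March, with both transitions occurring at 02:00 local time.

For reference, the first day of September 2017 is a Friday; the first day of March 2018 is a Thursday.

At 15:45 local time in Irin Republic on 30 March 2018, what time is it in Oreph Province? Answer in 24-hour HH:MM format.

Daylight saving runs 18 February – 1 September; 30 March 2018 is inside that window, so Irin Republic is at UTC−02:00.
15:45 Irin Republic + 2h = 17:45 UTC.
1 September 2017 is a Friday, so the first Saturday is September 2 and the second is September 9.
1 March 2018 is a Thursday, so Mondays fall on 5, 12, 19, 26; the last is March 26.
At the standard offset (UTC−07:30), 17:45 UTC − 7h30m = 10:15 Oreph Province standard time.
The standard-time date in Oreph Province, 30 March 2018, is outside the daylight-saving period (9 September 2017 – 26 March 2018), so Oreph Province is on standard time, UTC−07:30.
17:45 UTC − 7h30m = 10:15 Oreph Province.

10:15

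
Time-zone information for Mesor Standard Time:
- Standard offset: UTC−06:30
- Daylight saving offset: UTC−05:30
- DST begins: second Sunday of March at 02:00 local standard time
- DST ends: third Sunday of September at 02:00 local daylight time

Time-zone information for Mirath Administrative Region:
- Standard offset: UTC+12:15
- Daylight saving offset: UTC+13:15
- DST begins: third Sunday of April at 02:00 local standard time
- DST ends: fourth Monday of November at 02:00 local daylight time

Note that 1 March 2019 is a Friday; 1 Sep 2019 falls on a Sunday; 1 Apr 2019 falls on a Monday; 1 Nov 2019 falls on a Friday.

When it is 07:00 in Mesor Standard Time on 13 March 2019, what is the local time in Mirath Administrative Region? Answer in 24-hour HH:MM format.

1 March 2019 is a Friday, so the first Sunday is March 3 and the second is March 10.
1 September 2019 is a Sunday, so the first Sunday is September 1 and the third is September 15.
13 March 2019 lies within the daylight-saving period (10 March – 15 September), so Mesor Standard Time is on daylight time, UTC−05:30.
07:00 Mesor Standard Time + 5h30m = 12:30 UTC.
1 April 2019 is a Monday, so the first Sunday is April 7 and the third is April 21.
1 November 2019 is a Friday, so the first Monday is November 4 and the fourth is November 25.
At the standard offset (UTC+12:15), 12:30 UTC + 12h15m = 00:45 Mirath Administrative Region standard time (rolling into the next day, 14 March 2019).
The standard-time date in Mirath Administrative Region, 14 March 2019, does not fall between 21 April and 25 November, so daylight saving is not in effect and Mirath Administrative Region is at UTC+12:15.
12:30 UTC + 12h15m = 00:45 Mirath Administrative Region (rolling into the next day, 14 March 2019).

00:45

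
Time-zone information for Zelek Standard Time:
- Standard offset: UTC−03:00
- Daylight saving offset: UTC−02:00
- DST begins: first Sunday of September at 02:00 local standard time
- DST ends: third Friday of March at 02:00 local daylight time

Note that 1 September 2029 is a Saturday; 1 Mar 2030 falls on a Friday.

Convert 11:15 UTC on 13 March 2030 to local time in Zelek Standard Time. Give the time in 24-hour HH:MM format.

1 September 2029 is a Saturday, so the first Sunday is September 2.
1 March 2030 is a Friday, so the first Friday is March 1 and the third is March 15.
At the standard offset (UTC−03:00), 11:15 UTC − 3h = 08:15 Zelek Standard Time standard time.
Daylight saving runs 2 September 2029 – 15 March 2030; the standard-time date in Zelek Standard Time, 13 March 2030, is inside that window, so Zelek Standard Time is at UTC−02:00.
11:15 UTC − 2h = 09:15 local.

09:15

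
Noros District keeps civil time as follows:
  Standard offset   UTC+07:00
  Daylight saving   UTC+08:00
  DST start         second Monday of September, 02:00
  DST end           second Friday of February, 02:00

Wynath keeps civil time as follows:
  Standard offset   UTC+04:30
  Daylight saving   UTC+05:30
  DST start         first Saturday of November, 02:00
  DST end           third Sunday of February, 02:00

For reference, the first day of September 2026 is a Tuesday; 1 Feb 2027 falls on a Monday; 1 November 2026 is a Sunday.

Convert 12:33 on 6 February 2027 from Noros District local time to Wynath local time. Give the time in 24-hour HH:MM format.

10:03

1 September 2026 is a Tuesday, so the first Monday is September 7 and the second is September 14.
1 February 2027 is a Monday, so the first Friday is February 5 and the second is February 12.
6 February 2027 lies within the daylight-saving period (14 September 2026 – 12 February 2027), so Noros District is on daylight time, UTC+08:00.
12:33 Noros District − 8h = 04:33 UTC.
1 November 2026 is a Sunday, so the first Saturday is November 7.
1 February 2027 is a Monday, so the first Sunday is February 7 and the third is February 21.
At the standard offset (UTC+04:30), 04:33 UTC + 4h30m = 09:03 Wynath standard time.
The standard-time date in Wynath, 6 February 2027, lies within the daylight-saving period (7 November 2026 – 21 February 2027), so Wynath is on daylight time, UTC+05:30.
04:33 UTC + 5h30m = 10:03 Wynath.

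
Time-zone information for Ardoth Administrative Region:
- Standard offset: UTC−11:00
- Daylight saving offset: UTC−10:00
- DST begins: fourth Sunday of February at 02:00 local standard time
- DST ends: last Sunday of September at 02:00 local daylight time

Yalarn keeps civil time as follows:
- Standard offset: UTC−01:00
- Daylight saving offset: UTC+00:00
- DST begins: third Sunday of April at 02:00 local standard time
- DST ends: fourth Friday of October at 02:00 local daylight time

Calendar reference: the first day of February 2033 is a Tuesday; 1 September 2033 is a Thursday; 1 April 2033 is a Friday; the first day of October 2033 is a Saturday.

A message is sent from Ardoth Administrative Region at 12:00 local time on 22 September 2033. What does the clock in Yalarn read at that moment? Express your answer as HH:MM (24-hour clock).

1 February 2033 is a Tuesday, so the first Sunday is February 6 and the fourth is February 27.
1 September 2033 is a Thursday, so Sundays fall on 4, 11, 18, 25; the last is September 25.
22 September 2033 falls between 27 February and 25 September, so daylight saving is in effect and Ardoth Administrative Region is at UTC−10:00.
12:00 Ardoth Administrative Region + 10h = 22:00 UTC.
1 April 2033 is a Friday, so the first Sunday is April 3 and the third is April 17.
1 October 2033 is a Saturday, so the first Friday is October 7 and the fourth is October 28.
At the standard offset (UTC−01:00), 22:00 UTC − 1h = 21:00 Yalarn standard time.
The standard-time date in Yalarn, 22 September 2033, lies within the daylight-saving period (17 April – 28 October), so Yalarn is on daylight time, UTC+00:00.
22:00 UTC + 0h = 22:00 Yalarn.

22:00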